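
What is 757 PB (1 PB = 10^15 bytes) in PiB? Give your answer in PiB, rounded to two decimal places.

757 PB = 757 × 10^15 bytes = 757,000,000,000,000,000 bytes
1 PiB = 1,125,899,906,842,624 bytes
757,000,000,000,000,000 / 1,125,899,906,842,624 = 672.35 PiB

672.35 PiB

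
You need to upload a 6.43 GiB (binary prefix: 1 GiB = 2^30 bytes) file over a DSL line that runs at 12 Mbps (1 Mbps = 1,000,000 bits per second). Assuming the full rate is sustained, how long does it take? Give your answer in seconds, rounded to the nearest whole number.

4,603 seconds

6.43 GiB = 6,904,159,928.32 bytes = 55,233,279,426.56 bits
12 Mbps = 12,000,000 bits/s
time = 55,233,279,426.56 / 12,000,000 = 4,603 s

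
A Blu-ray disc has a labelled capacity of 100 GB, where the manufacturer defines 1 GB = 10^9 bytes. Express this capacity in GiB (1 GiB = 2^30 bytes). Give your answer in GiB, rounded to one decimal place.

93.1 GiB

100 GB = 100 × 10^9 bytes = 100,000,000,000 bytes
1 GiB = 2^30 bytes = 1,073,741,824 bytes
100,000,000,000 / 1,073,741,824 = 93.1 GiB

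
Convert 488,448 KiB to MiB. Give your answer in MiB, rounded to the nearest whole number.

477 MiB

488,448 KiB = 488,448 × 2^10 bytes = 500,170,752 bytes
1 MiB = 2^20 bytes = 1,048,576 bytes
500,170,752 / 1,048,576 = 477 MiB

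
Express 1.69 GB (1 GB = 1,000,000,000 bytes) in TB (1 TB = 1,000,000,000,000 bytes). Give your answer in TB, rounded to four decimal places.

0.0017 TB

1.69 GB = 1.69 × 10^9 bytes = 1,690,000,000 bytes
1 TB = 10^12 bytes = 1,000,000,000,000 bytes
1,690,000,000 / 1,000,000,000,000 = 0.0017 TB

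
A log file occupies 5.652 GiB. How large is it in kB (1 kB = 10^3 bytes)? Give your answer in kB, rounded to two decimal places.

5.652 GiB = 5.652 × 2^30 bytes = 6,068,788,789.248 bytes
1 kB = 10^3 bytes = 1,000 bytes
6,068,788,789.248 / 1,000 = 6,068,788.79 kB

6,068,788.79 kB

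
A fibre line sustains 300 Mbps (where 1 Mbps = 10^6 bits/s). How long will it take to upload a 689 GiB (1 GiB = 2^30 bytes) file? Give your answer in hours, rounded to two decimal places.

689 GiB = 739,808,116,736 bytes = 5,918,464,933,888 bits
300 Mbps = 300,000,000 bits/s
time = 5,918,464,933,888 / 300,000,000 = 19,728.2164 s
19,728.2164 s / 3600 = 5.48 hours

5.48 hours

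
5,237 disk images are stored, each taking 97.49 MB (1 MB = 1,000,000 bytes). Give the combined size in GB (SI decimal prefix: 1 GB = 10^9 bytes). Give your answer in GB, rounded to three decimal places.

Total = 5,237 × 97.49 MB = 510555.13 MB
= 510555.13 × 1,000,000 bytes = 510,555,130,000 bytes
1 GB = 1,000,000,000 bytes
510,555,130,000 / 1,000,000,000 = 510.555 GB

510.555 GB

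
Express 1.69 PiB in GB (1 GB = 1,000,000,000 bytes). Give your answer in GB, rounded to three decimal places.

1,902,770.843 GB

1.69 PiB × 1,125,899,906,842,624 bytes/PiB = 1,902,770,842,564,034.56 bytes
1 GB = 1,000,000,000 bytes
1,902,770,842,564,034.56 / 1,000,000,000 = 1,902,770.843 GB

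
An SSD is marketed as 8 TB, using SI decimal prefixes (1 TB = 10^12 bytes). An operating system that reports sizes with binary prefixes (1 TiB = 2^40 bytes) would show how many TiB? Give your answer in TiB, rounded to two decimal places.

7.28 TiB

8 TB × 1,000,000,000,000 bytes/TB = 8,000,000,000,000 bytes
1 TiB = 1,099,511,627,776 bytes
8,000,000,000,000 / 1,099,511,627,776 = 7.28 TiB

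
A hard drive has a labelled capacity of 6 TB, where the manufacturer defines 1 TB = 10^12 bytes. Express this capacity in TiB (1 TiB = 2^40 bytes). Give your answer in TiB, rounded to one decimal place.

5.5 TiB

6 TB × 1,000,000,000,000 bytes/TB = 6,000,000,000,000 bytes
1 TiB = 2^40 bytes = 1,099,511,627,776 bytes
6,000,000,000,000 / 1,099,511,627,776 = 5.5 TiB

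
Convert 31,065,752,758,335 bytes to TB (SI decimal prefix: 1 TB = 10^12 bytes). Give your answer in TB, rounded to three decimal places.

31.066 TB

31,065,752,758,335 bytes given.
1 TB = 10^12 bytes = 1,000,000,000,000 bytes
31,065,752,758,335 / 1,000,000,000,000 = 31.066 TB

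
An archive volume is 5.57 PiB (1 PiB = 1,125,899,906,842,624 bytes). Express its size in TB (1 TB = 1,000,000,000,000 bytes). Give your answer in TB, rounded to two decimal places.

6,271.26 TB

5.57 PiB × 1,125,899,906,842,624 bytes/PiB = 6,271,262,481,113,415.68 bytes
1 TB = 1,000,000,000,000 bytes
6,271,262,481,113,415.68 / 1,000,000,000,000 = 6,271.26 TB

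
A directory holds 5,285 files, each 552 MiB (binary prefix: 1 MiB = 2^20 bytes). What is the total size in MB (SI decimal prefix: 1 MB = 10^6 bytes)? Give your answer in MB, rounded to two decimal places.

3,059,031.74 MB

Total = 5,285 × 552 MiB = 2,917,320 MiB
= 2,917,320 × 1,048,576 bytes = 3,059,031,736,320 bytes
1 MB = 1,000,000 bytes
3,059,031,736,320 / 1,000,000 = 3,059,031.74 MB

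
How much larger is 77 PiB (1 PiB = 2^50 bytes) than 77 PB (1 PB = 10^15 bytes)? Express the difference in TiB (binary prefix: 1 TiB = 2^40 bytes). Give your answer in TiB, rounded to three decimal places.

77 PiB = 77 × 1,125,899,906,842,624 = 86,694,292,826,882,048 bytes
77 PB = 77 × 1,000,000,000,000,000 = 77,000,000,000,000,000 bytes
difference = 9,694,292,826,882,048 bytes
9,694,292,826,882,048 / 1,099,511,627,776 = 8,816.908 TiB

8,816.908 TiB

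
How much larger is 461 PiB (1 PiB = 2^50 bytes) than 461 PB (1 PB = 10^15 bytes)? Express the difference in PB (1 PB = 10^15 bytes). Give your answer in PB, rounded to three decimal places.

58.040 PB

461 PiB = 461 × 1,125,899,906,842,624 = 519,039,857,054,449,664 bytes
461 PB = 461 × 1,000,000,000,000,000 = 461,000,000,000,000,000 bytes
difference = 58,039,857,054,449,664 bytes
58,039,857,054,449,664 / 1,000,000,000,000,000 = 58.040 PB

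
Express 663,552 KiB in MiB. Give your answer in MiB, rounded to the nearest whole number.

648 MiB

663,552 KiB × 1,024 bytes/KiB = 679,477,248 bytes
1 MiB = 2^20 bytes = 1,048,576 bytes
679,477,248 / 1,048,576 = 648 MiB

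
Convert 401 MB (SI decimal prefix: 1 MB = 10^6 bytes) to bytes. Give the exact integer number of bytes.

401,000,000 bytes

401 × 1,000,000 = 401,000,000 bytes  (1 MB = 10^6 bytes)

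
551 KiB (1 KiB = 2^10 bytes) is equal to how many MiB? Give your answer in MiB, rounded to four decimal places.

0.5381 MiB

551 KiB × 1,024 bytes/KiB = 564,224 bytes
1 MiB = 2^20 bytes = 1,048,576 bytes
564,224 / 1,048,576 = 0.5381 MiB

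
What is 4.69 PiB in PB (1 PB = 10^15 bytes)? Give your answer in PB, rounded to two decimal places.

5.28 PB

4.69 PiB × 1,125,899,906,842,624 bytes/PiB = 5,280,470,563,091,906.56 bytes
1 PB = 10^15 bytes = 1,000,000,000,000,000 bytes
5,280,470,563,091,906.56 / 1,000,000,000,000,000 = 5.28 PB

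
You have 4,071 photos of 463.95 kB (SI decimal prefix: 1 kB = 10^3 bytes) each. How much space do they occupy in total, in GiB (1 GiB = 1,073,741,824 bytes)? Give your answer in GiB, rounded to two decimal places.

1.76 GiB

Total = 4,071 × 463.95 kB = 1888740.45 kB
= 1888740.45 × 1,000 bytes = 1,888,740,450 bytes
1 GiB = 1,073,741,824 bytes
1,888,740,450 / 1,073,741,824 = 1.76 GiB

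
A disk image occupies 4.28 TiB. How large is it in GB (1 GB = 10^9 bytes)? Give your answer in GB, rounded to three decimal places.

4.28 TiB = 4.28 × 2^40 bytes = 4,705,909,766,881.28 bytes
1 GB = 1,000,000,000 bytes
4,705,909,766,881.28 / 1,000,000,000 = 4,705.910 GB

4,705.910 GB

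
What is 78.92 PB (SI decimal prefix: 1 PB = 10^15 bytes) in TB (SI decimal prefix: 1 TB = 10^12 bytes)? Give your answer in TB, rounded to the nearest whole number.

78,920 TB

78.92 PB × 1,000,000,000,000,000 bytes/PB = 78,920,000,000,000,000 bytes
1 TB = 1,000,000,000,000 bytes
78,920,000,000,000,000 / 1,000,000,000,000 = 78,920 TB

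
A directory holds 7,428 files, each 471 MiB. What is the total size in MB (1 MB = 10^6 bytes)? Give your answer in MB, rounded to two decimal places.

Total = 7,428 × 471 MiB = 3,498,588 MiB
= 3,498,588 × 1,048,576 bytes = 3,668,535,410,688 bytes
1 MB = 1,000,000 bytes
3,668,535,410,688 / 1,000,000 = 3,668,535.41 MB

3,668,535.41 MB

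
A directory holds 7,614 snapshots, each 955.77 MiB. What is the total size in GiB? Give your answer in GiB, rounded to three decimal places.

7,106.673 GiB

Total = 7,614 × 955.77 MiB = 7277232.78 MiB
= 7277232.78 × 1,048,576 bytes = 7,630,731,639,521.28 bytes
1 GiB = 1,073,741,824 bytes
7,630,731,639,521.28 / 1,073,741,824 = 7,106.673 GiB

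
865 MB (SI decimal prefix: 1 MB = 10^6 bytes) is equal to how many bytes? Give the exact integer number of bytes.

865,000,000 bytes

865 × 1,000,000 = 865,000,000 bytes  (1 MB = 10^6 bytes)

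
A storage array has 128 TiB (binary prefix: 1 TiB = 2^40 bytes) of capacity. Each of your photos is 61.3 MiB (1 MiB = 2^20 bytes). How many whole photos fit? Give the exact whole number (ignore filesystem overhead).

Capacity: 128 TiB = 140,737,488,355,328 bytes
Per item: 61.3 MiB = 64,277,708.8 bytes
⌊140,737,488,355,328 / 64,277,708.8⌋ = 2,189,522

2,189,522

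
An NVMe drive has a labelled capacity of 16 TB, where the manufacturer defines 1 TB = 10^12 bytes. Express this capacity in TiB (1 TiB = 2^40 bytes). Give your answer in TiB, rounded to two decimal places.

14.55 TiB

16 TB = 16 × 10^12 bytes = 16,000,000,000,000 bytes
1 TiB = 2^40 bytes = 1,099,511,627,776 bytes
16,000,000,000,000 / 1,099,511,627,776 = 14.55 TiB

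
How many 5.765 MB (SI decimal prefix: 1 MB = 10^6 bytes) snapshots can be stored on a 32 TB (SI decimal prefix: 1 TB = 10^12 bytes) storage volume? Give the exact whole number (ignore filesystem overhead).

5,550,737

Capacity: 32 TB = 32,000,000,000,000 bytes
Per item: 5.765 MB = 5,765,000 bytes
⌊32,000,000,000,000 / 5,765,000⌋ = 5,550,737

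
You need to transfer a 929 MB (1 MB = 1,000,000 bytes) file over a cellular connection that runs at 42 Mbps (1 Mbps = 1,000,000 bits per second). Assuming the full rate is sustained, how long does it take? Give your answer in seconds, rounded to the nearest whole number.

177 seconds

929 MB = 929,000,000 bytes = 7,432,000,000 bits
42 Mbps = 42,000,000 bits/s
time = 7,432,000,000 / 42,000,000 = 177 s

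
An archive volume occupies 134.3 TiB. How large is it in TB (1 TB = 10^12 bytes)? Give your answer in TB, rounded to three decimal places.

134.3 TiB = 134.3 × 2^40 bytes = 147,664,411,610,316.8 bytes
1 TB = 1,000,000,000,000 bytes
147,664,411,610,316.8 / 1,000,000,000,000 = 147.664 TB

147.664 TB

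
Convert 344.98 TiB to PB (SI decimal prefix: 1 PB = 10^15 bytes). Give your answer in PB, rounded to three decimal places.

344.98 TiB = 344.98 × 2^40 bytes = 379,309,521,350,164.48 bytes
1 PB = 10^15 bytes = 1,000,000,000,000,000 bytes
379,309,521,350,164.48 / 1,000,000,000,000,000 = 0.379 PB

0.379 PB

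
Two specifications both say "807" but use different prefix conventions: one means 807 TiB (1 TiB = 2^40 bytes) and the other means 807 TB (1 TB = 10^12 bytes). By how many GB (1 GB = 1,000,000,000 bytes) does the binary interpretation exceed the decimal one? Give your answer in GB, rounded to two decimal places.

80,305.88 GB

807 TiB = 807 × 1,099,511,627,776 = 887,305,883,615,232 bytes
807 TB = 807 × 1,000,000,000,000 = 807,000,000,000,000 bytes
difference = 80,305,883,615,232 bytes
80,305,883,615,232 / 1,000,000,000 = 80,305.88 GB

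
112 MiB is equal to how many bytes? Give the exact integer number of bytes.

112 × 1,048,576 = 117,440,512 bytes  (1 MiB = 2^20 bytes)

117,440,512 bytes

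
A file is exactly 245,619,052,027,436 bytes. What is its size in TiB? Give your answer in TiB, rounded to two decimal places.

223.39 TiB

245,619,052,027,436 bytes given.
1 TiB = 2^40 bytes = 1,099,511,627,776 bytes
245,619,052,027,436 / 1,099,511,627,776 = 223.39 TiB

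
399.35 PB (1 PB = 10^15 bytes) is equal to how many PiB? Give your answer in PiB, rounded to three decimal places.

354.694 PiB

399.35 PB × 1,000,000,000,000,000 bytes/PB = 399,350,000,000,000,000 bytes
1 PiB = 1,125,899,906,842,624 bytes
399,350,000,000,000,000 / 1,125,899,906,842,624 = 354.694 PiB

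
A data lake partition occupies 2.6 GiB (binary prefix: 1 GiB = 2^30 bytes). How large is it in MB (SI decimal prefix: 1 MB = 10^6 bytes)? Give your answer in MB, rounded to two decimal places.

2.6 GiB = 2.6 × 2^30 bytes = 2,791,728,742.4 bytes
1 MB = 10^6 bytes = 1,000,000 bytes
2,791,728,742.4 / 1,000,000 = 2,791.73 MB

2,791.73 MB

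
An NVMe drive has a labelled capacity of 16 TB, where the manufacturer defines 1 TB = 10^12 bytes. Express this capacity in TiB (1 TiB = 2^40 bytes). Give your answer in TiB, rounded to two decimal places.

14.55 TiB

16 TB = 16 × 10^12 bytes = 16,000,000,000,000 bytes
1 TiB = 2^40 bytes = 1,099,511,627,776 bytes
16,000,000,000,000 / 1,099,511,627,776 = 14.55 TiB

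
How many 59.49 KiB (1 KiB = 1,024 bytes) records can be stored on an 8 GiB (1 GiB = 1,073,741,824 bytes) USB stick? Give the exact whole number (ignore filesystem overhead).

Capacity: 8 GiB = 8,589,934,592 bytes
Per item: 59.49 KiB = 60,917.76 bytes
⌊8,589,934,592 / 60,917.76⌋ = 141,008

141,008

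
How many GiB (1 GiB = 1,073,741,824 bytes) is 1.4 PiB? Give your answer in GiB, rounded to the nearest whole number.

1,468,006 GiB

1.4 PiB × 1,125,899,906,842,624 bytes/PiB = 1,576,259,869,579,673.6 bytes
1 GiB = 1,073,741,824 bytes
1,576,259,869,579,673.6 / 1,073,741,824 = 1,468,006 GiB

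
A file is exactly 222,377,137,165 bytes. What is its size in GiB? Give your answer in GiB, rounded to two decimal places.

222,377,137,165 bytes given.
1 GiB = 2^30 bytes = 1,073,741,824 bytes
222,377,137,165 / 1,073,741,824 = 207.10 GiB

207.10 GiB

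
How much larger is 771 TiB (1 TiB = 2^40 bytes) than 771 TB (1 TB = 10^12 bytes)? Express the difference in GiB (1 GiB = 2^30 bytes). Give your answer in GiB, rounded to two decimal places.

71,454.29 GiB

771 TiB = 771 × 1,099,511,627,776 = 847,723,465,015,296 bytes
771 TB = 771 × 1,000,000,000,000 = 771,000,000,000,000 bytes
difference = 76,723,465,015,296 bytes
76,723,465,015,296 / 1,073,741,824 = 71,454.29 GiB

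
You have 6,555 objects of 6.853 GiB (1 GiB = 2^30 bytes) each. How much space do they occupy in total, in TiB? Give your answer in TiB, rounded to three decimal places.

43.869 TiB

Total = 6,555 × 6.853 GiB = 44921.415 GiB
= 44921.415 × 1,073,741,824 bytes = 48,234,002,078,760.96 bytes
1 TiB = 1,099,511,627,776 bytes
48,234,002,078,760.96 / 1,099,511,627,776 = 43.869 TiB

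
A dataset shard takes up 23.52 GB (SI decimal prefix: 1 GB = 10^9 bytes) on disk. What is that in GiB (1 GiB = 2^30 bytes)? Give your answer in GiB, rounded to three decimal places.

21.905 GiB

23.52 GB × 1,000,000,000 bytes/GB = 23,520,000,000 bytes
1 GiB = 2^30 bytes = 1,073,741,824 bytes
23,520,000,000 / 1,073,741,824 = 21.905 GiB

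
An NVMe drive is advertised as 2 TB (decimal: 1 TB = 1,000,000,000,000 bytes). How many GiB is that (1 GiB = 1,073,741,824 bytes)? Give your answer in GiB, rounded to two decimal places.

2 TB × 1,000,000,000,000 bytes/TB = 2,000,000,000,000 bytes
1 GiB = 1,073,741,824 bytes
2,000,000,000,000 / 1,073,741,824 = 1,862.65 GiB

1,862.65 GiB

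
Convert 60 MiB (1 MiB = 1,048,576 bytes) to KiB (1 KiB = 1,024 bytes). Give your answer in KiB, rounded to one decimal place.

61,440.0 KiB

60 MiB × 1,048,576 bytes/MiB = 62,914,560 bytes
1 KiB = 1,024 bytes
62,914,560 / 1,024 = 61,440.0 KiB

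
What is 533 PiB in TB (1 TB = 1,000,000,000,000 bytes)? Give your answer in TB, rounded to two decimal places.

533 PiB × 1,125,899,906,842,624 bytes/PiB = 600,104,650,347,118,592 bytes
1 TB = 10^12 bytes = 1,000,000,000,000 bytes
600,104,650,347,118,592 / 1,000,000,000,000 = 600,104.65 TB

600,104.65 TB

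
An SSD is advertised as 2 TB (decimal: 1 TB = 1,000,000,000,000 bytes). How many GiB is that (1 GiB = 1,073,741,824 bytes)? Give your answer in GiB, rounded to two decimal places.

2 TB × 1,000,000,000,000 bytes/TB = 2,000,000,000,000 bytes
1 GiB = 1,073,741,824 bytes
2,000,000,000,000 / 1,073,741,824 = 1,862.65 GiB

1,862.65 GiB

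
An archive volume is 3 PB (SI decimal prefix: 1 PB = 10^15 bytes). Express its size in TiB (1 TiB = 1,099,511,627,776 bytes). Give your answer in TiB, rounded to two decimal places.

3 PB × 1,000,000,000,000,000 bytes/PB = 3,000,000,000,000,000 bytes
1 TiB = 1,099,511,627,776 bytes
3,000,000,000,000,000 / 1,099,511,627,776 = 2,728.48 TiB

2,728.48 TiB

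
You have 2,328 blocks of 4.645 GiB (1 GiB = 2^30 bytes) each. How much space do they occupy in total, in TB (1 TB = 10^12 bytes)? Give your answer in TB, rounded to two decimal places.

11.61 TB

Total = 2,328 × 4.645 GiB = 10813.56 GiB
= 10813.56 × 1,073,741,824 bytes = 11,610,971,638,333.44 bytes
1 TB = 1,000,000,000,000 bytes
11,610,971,638,333.44 / 1,000,000,000,000 = 11.61 TB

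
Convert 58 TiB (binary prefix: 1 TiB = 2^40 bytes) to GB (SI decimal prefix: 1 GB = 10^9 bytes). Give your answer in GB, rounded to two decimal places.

63,771.67 GB

58 TiB = 58 × 2^40 bytes = 63,771,674,411,008 bytes
1 GB = 10^9 bytes = 1,000,000,000 bytes
63,771,674,411,008 / 1,000,000,000 = 63,771.67 GB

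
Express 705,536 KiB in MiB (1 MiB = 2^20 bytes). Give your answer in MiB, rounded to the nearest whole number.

689 MiB

705,536 KiB = 705,536 × 2^10 bytes = 722,468,864 bytes
1 MiB = 2^20 bytes = 1,048,576 bytes
722,468,864 / 1,048,576 = 689 MiB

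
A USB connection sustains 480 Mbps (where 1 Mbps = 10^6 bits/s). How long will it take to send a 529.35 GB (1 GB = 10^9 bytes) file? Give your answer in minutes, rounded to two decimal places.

529.35 GB = 529,350,000,000 bytes = 4,234,800,000,000 bits
480 Mbps = 480,000,000 bits/s
time = 4,234,800,000,000 / 480,000,000 = 8,822.500 s
8,822.500 s / 60 = 147.04 minutes

147.04 minutes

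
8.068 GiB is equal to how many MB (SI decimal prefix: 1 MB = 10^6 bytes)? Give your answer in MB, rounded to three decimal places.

8,662.949 MB

8.068 GiB = 8.068 × 2^30 bytes = 8,662,949,036.032 bytes
1 MB = 10^6 bytes = 1,000,000 bytes
8,662,949,036.032 / 1,000,000 = 8,662.949 MB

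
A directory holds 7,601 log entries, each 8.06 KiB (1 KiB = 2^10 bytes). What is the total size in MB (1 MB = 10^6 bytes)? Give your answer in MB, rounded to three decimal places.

Total = 7,601 × 8.06 KiB = 61264.06 KiB
= 61264.06 × 1,024 bytes = 62,734,397.44 bytes
1 MB = 1,000,000 bytes
62,734,397.44 / 1,000,000 = 62.734 MB

62.734 MB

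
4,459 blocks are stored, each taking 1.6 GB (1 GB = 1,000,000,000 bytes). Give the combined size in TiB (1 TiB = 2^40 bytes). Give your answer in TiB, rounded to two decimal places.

Total = 4,459 × 1.6 GB = 7134.4 GB
= 7134.4 × 1,000,000,000 bytes = 7,134,400,000,000 bytes
1 TiB = 1,099,511,627,776 bytes
7,134,400,000,000 / 1,099,511,627,776 = 6.49 TiB

6.49 TiB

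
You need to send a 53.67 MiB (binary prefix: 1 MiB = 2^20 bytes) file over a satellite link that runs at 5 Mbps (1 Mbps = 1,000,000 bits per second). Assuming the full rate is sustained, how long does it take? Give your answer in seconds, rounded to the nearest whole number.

90 seconds

53.67 MiB = 56,277,073.92 bytes = 450,216,591.36 bits
5 Mbps = 5,000,000 bits/s
time = 450,216,591.36 / 5,000,000 = 90 s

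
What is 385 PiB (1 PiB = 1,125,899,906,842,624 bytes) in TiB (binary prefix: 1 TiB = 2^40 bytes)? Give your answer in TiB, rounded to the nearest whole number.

385 PiB = 385 × 2^50 bytes = 433,471,464,134,410,240 bytes
1 TiB = 1,099,511,627,776 bytes
433,471,464,134,410,240 / 1,099,511,627,776 = 394,240 TiB

394,240 TiB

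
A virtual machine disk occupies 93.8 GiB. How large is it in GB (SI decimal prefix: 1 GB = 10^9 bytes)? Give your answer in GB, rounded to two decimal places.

93.8 GiB = 93.8 × 2^30 bytes = 100,716,983,091.2 bytes
1 GB = 10^9 bytes = 1,000,000,000 bytes
100,716,983,091.2 / 1,000,000,000 = 100.72 GB

100.72 GB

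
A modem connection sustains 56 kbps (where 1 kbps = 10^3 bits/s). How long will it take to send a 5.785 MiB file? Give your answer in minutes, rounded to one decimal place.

14.4 minutes

5.785 MiB = 6,066,012.16 bytes = 48,528,097.28 bits
56 kbps = 56,000 bits/s
time = 48,528,097.28 / 56,000 = 866.57 s
866.57 s / 60 = 14.4 minutes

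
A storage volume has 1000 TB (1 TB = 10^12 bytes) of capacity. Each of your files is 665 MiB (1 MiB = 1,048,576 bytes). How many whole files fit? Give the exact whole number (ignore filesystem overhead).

1,434,096

Capacity: 1000 TB = 1,000,000,000,000,000 bytes
Per item: 665 MiB = 697,303,040 bytes
⌊1,000,000,000,000,000 / 697,303,040⌋ = 1,434,096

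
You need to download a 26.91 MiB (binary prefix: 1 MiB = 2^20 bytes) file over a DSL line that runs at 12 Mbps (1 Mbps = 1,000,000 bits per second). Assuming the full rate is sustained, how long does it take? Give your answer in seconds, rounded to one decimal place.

18.8 seconds

26.91 MiB = 28,217,180.16 bytes = 225,737,441.28 bits
12 Mbps = 12,000,000 bits/s
time = 225,737,441.28 / 12,000,000 = 18.8 s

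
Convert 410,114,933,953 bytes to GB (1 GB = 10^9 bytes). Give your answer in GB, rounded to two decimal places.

410.11 GB

410,114,933,953 bytes given.
1 GB = 10^9 bytes = 1,000,000,000 bytes
410,114,933,953 / 1,000,000,000 = 410.11 GB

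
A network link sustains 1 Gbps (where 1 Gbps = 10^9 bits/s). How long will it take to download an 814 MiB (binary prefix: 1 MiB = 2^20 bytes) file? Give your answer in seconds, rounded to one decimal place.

814 MiB = 853,540,864 bytes = 6,828,326,912 bits
1 Gbps = 1,000,000,000 bits/s
time = 6,828,326,912 / 1,000,000,000 = 6.8 s

6.8 seconds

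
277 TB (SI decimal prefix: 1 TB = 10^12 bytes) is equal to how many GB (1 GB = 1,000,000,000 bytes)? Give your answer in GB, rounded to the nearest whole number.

277,000 GB

277 TB × 1,000,000,000,000 bytes/TB = 277,000,000,000,000 bytes
1 GB = 1,000,000,000 bytes
277,000,000,000,000 / 1,000,000,000 = 277,000 GB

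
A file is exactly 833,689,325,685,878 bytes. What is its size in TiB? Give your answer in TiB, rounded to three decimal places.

758.236 TiB

833,689,325,685,878 bytes given.
1 TiB = 1,099,511,627,776 bytes
833,689,325,685,878 / 1,099,511,627,776 = 758.236 TiB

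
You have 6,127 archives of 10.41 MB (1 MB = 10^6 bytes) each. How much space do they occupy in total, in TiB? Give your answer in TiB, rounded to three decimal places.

Total = 6,127 × 10.41 MB = 63782.07 MB
= 63782.07 × 1,000,000 bytes = 63,782,070,000 bytes
1 TiB = 1,099,511,627,776 bytes
63,782,070,000 / 1,099,511,627,776 = 0.058 TiB

0.058 TiB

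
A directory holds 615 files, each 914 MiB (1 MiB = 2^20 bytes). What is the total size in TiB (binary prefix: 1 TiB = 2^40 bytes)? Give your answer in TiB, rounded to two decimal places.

Total = 615 × 914 MiB = 562,110 MiB
= 562,110 × 1,048,576 bytes = 589,415,055,360 bytes
1 TiB = 1,099,511,627,776 bytes
589,415,055,360 / 1,099,511,627,776 = 0.54 TiB

0.54 TiB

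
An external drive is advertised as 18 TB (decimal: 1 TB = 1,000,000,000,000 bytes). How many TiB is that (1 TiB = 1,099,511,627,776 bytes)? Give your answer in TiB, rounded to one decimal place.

16.4 TiB

18 TB = 18 × 10^12 bytes = 18,000,000,000,000 bytes
1 TiB = 1,099,511,627,776 bytes
18,000,000,000,000 / 1,099,511,627,776 = 16.4 TiB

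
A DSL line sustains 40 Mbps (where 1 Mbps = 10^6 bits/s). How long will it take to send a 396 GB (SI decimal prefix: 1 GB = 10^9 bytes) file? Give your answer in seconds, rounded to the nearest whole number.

396 GB = 396,000,000,000 bytes = 3,168,000,000,000 bits
40 Mbps = 40,000,000 bits/s
time = 3,168,000,000,000 / 40,000,000 = 79,200 s

79,200 seconds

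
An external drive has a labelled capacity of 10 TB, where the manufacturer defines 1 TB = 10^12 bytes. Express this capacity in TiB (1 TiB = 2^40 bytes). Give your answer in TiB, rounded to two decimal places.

10 TB = 10 × 10^12 bytes = 10,000,000,000,000 bytes
1 TiB = 1,099,511,627,776 bytes
10,000,000,000,000 / 1,099,511,627,776 = 9.09 TiB

9.09 TiB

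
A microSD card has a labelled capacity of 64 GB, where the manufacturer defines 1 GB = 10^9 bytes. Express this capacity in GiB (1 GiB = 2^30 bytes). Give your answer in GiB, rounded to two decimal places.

64 GB = 64 × 10^9 bytes = 64,000,000,000 bytes
1 GiB = 2^30 bytes = 1,073,741,824 bytes
64,000,000,000 / 1,073,741,824 = 59.60 GiB

59.60 GiB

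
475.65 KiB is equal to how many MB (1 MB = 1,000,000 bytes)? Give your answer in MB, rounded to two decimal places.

0.49 MB

475.65 KiB × 1,024 bytes/KiB = 487,065.6 bytes
1 MB = 10^6 bytes = 1,000,000 bytes
487,065.6 / 1,000,000 = 0.49 MB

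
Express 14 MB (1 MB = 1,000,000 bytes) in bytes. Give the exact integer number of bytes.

14,000,000 bytes

14 × 1,000,000 = 14,000,000 bytes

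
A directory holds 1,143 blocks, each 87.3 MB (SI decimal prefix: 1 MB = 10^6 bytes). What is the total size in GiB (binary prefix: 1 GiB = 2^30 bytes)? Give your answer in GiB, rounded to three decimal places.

Total = 1,143 × 87.3 MB = 99783.9 MB
= 99783.9 × 1,000,000 bytes = 99,783,900,000 bytes
1 GiB = 1,073,741,824 bytes
99,783,900,000 / 1,073,741,824 = 92.931 GiB

92.931 GiB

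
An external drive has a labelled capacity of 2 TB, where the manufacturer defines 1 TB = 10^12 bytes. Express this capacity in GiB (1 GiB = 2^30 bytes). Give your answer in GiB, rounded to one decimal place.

1,862.6 GiB

2 TB = 2 × 10^12 bytes = 2,000,000,000,000 bytes
1 GiB = 2^30 bytes = 1,073,741,824 bytes
2,000,000,000,000 / 1,073,741,824 = 1,862.6 GiB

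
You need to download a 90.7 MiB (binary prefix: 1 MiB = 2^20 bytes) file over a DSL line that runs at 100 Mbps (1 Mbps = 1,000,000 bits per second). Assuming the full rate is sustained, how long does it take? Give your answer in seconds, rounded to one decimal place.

90.7 MiB = 95,105,843.2 bytes = 760,846,745.6 bits
100 Mbps = 100,000,000 bits/s
time = 760,846,745.6 / 100,000,000 = 7.6 s

7.6 seconds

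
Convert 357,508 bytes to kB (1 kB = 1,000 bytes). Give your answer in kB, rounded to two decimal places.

357.51 kB

357,508 bytes given.
1 kB = 10^3 bytes = 1,000 bytes
357,508 / 1,000 = 357.51 kB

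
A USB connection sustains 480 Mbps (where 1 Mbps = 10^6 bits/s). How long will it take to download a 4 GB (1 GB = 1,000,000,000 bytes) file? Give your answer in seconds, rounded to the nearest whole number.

67 seconds

4 GB = 4,000,000,000 bytes = 32,000,000,000 bits
480 Mbps = 480,000,000 bits/s
time = 32,000,000,000 / 480,000,000 = 67 s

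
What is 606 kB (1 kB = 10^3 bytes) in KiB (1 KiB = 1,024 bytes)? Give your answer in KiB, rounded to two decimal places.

606 kB = 606 × 10^3 bytes = 606,000 bytes
1 KiB = 2^10 bytes = 1,024 bytes
606,000 / 1,024 = 591.80 KiB

591.80 KiB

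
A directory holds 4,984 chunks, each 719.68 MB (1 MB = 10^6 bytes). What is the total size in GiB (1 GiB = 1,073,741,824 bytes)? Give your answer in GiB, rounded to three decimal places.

Total = 4,984 × 719.68 MB = 3586885.12 MB
= 3586885.12 × 1,000,000 bytes = 3,586,885,120,000 bytes
1 GiB = 1,073,741,824 bytes
3,586,885,120,000 / 1,073,741,824 = 3,340.547 GiB

3,340.547 GiB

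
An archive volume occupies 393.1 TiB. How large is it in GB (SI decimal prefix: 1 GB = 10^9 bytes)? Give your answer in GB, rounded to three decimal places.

393.1 TiB × 1,099,511,627,776 bytes/TiB = 432,218,020,878,745.6 bytes
1 GB = 10^9 bytes = 1,000,000,000 bytes
432,218,020,878,745.6 / 1,000,000,000 = 432,218.021 GB

432,218.021 GB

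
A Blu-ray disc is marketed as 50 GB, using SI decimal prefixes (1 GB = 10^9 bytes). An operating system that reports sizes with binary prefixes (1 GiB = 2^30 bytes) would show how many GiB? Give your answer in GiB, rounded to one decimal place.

50 GB = 50 × 10^9 bytes = 50,000,000,000 bytes
1 GiB = 2^30 bytes = 1,073,741,824 bytes
50,000,000,000 / 1,073,741,824 = 46.6 GiB

46.6 GiB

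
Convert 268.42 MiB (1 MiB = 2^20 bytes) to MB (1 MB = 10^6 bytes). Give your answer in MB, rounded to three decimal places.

268.42 MiB = 268.42 × 2^20 bytes = 281,458,769.92 bytes
1 MB = 10^6 bytes = 1,000,000 bytes
281,458,769.92 / 1,000,000 = 281.459 MB

281.459 MB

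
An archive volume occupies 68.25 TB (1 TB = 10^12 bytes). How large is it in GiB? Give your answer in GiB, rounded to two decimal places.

68.25 TB = 68.25 × 10^12 bytes = 68,250,000,000,000 bytes
1 GiB = 2^30 bytes = 1,073,741,824 bytes
68,250,000,000,000 / 1,073,741,824 = 63,562.77 GiB

63,562.77 GiB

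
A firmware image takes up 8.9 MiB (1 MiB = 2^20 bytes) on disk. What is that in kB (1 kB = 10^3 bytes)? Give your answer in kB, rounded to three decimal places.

9,332.326 kB

8.9 MiB = 8.9 × 2^20 bytes = 9,332,326.4 bytes
1 kB = 10^3 bytes = 1,000 bytes
9,332,326.4 / 1,000 = 9,332.326 kB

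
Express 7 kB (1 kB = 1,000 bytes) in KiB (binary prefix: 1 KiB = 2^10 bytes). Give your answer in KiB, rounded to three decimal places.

7 kB = 7 × 10^3 bytes = 7,000 bytes
1 KiB = 1,024 bytes
7,000 / 1,024 = 6.836 KiB

6.836 KiB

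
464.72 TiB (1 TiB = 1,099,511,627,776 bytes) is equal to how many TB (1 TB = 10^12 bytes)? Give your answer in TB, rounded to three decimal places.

464.72 TiB × 1,099,511,627,776 bytes/TiB = 510,965,043,660,062.72 bytes
1 TB = 10^12 bytes = 1,000,000,000,000 bytes
510,965,043,660,062.72 / 1,000,000,000,000 = 510.965 TB

510.965 TB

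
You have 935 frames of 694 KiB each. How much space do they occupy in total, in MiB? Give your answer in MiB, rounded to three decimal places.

633.682 MiB

Total = 935 × 694 KiB = 648,890 KiB
= 648,890 × 1,024 bytes = 664,463,360 bytes
1 MiB = 1,048,576 bytes
664,463,360 / 1,048,576 = 633.682 MiB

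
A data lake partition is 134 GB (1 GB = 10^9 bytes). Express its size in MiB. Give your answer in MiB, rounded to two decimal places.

127,792.36 MiB

134 GB × 1,000,000,000 bytes/GB = 134,000,000,000 bytes
1 MiB = 1,048,576 bytes
134,000,000,000 / 1,048,576 = 127,792.36 MiB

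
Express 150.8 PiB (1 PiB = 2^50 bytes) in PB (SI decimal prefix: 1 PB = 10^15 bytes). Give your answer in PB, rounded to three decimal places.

169.786 PB

150.8 PiB × 1,125,899,906,842,624 bytes/PiB = 169,785,705,951,867,699.2 bytes
1 PB = 10^15 bytes = 1,000,000,000,000,000 bytes
169,785,705,951,867,699.2 / 1,000,000,000,000,000 = 169.786 PB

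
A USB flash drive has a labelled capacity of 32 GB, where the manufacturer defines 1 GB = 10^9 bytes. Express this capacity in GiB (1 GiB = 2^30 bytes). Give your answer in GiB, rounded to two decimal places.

32 GB = 32 × 10^9 bytes = 32,000,000,000 bytes
1 GiB = 1,073,741,824 bytes
32,000,000,000 / 1,073,741,824 = 29.80 GiB

29.80 GiB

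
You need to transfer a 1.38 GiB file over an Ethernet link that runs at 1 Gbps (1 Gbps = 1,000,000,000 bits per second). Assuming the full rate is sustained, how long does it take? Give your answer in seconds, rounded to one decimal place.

1.38 GiB = 1,481,763,717.12 bytes = 11,854,109,736.96 bits
1 Gbps = 1,000,000,000 bits/s
time = 11,854,109,736.96 / 1,000,000,000 = 11.9 s

11.9 seconds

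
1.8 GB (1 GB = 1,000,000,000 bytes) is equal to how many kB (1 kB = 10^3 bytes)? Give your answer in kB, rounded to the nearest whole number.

1.8 GB × 1,000,000,000 bytes/GB = 1,800,000,000 bytes
1 kB = 10^3 bytes = 1,000 bytes
1,800,000,000 / 1,000 = 1,800,000 kB

1,800,000 kB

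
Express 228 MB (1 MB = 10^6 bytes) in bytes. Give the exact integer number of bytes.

228 × 1,000,000 = 228,000,000 bytes  (1 MB = 10^6 bytes)

228,000,000 bytes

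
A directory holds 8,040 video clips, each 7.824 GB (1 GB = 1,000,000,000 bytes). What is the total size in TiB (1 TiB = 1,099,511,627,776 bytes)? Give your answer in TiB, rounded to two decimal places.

57.21 TiB

Total = 8,040 × 7.824 GB = 62904.96 GB
= 62904.96 × 1,000,000,000 bytes = 62,904,960,000,000 bytes
1 TiB = 1,099,511,627,776 bytes
62,904,960,000,000 / 1,099,511,627,776 = 57.21 TiB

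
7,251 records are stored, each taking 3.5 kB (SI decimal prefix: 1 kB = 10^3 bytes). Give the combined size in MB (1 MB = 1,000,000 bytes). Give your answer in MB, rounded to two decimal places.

Total = 7,251 × 3.5 kB = 25378.5 kB
= 25378.5 × 1,000 bytes = 25,378,500 bytes
1 MB = 1,000,000 bytes
25,378,500 / 1,000,000 = 25.38 MB

25.38 MB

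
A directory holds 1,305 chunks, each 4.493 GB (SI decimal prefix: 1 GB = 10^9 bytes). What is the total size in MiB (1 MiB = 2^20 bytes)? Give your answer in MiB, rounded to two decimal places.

Total = 1,305 × 4.493 GB = 5863.365 GB
= 5863.365 × 1,000,000,000 bytes = 5,863,365,000,000 bytes
1 MiB = 1,048,576 bytes
5,863,365,000,000 / 1,048,576 = 5,591,740.61 MiB

5,591,740.61 MiB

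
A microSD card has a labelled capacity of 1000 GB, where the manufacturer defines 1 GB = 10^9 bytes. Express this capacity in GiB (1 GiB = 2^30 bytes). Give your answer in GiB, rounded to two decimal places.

931.32 GiB

1000 GB × 1,000,000,000 bytes/GB = 1,000,000,000,000 bytes
1 GiB = 2^30 bytes = 1,073,741,824 bytes
1,000,000,000,000 / 1,073,741,824 = 931.32 GiB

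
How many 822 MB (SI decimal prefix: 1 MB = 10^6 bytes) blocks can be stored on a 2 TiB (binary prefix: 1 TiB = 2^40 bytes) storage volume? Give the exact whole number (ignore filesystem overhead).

2,675

Capacity: 2 TiB = 2,199,023,255,552 bytes
Per item: 822 MB = 822,000,000 bytes
⌊2,199,023,255,552 / 822,000,000⌋ = 2,675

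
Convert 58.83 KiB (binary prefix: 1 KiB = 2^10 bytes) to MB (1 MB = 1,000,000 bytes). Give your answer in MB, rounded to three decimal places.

58.83 KiB = 58.83 × 2^10 bytes = 60,241.92 bytes
1 MB = 10^6 bytes = 1,000,000 bytes
60,241.92 / 1,000,000 = 0.060 MB

0.060 MB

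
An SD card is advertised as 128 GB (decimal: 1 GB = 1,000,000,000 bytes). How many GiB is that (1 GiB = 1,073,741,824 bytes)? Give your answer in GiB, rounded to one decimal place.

128 GB = 128 × 10^9 bytes = 128,000,000,000 bytes
1 GiB = 1,073,741,824 bytes
128,000,000,000 / 1,073,741,824 = 119.2 GiB

119.2 GiB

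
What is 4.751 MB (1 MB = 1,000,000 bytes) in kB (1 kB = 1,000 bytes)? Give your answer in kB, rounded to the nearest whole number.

4.751 MB = 4.751 × 10^6 bytes = 4,751,000 bytes
1 kB = 10^3 bytes = 1,000 bytes
4,751,000 / 1,000 = 4,751 kB

4,751 kB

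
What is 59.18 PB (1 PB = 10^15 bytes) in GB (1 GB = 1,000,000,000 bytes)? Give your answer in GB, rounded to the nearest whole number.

59.18 PB × 1,000,000,000,000,000 bytes/PB = 59,180,000,000,000,000 bytes
1 GB = 1,000,000,000 bytes
59,180,000,000,000,000 / 1,000,000,000 = 59,180,000 GB

59,180,000 GB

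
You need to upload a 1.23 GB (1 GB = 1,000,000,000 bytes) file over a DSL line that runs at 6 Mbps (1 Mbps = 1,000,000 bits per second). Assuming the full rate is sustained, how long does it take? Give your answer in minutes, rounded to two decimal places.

1.23 GB = 1,230,000,000 bytes = 9,840,000,000 bits
6 Mbps = 6,000,000 bits/s
time = 9,840,000,000 / 6,000,000 = 1,640.000 s
1,640.000 s / 60 = 27.33 minutes

27.33 minutes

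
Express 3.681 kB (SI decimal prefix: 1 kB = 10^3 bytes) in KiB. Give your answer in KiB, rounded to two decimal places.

3.681 kB = 3.681 × 10^3 bytes = 3,681 bytes
1 KiB = 2^10 bytes = 1,024 bytes
3,681 / 1,024 = 3.59 KiB

3.59 KiB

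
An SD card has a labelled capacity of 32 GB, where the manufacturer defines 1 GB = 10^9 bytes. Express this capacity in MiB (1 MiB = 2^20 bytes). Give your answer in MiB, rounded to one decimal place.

30,517.6 MiB

32 GB × 1,000,000,000 bytes/GB = 32,000,000,000 bytes
1 MiB = 2^20 bytes = 1,048,576 bytes
32,000,000,000 / 1,048,576 = 30,517.6 MiB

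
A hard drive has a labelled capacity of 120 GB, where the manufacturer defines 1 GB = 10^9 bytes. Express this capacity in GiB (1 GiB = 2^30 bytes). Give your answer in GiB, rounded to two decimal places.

120 GB = 120 × 10^9 bytes = 120,000,000,000 bytes
1 GiB = 2^30 bytes = 1,073,741,824 bytes
120,000,000,000 / 1,073,741,824 = 111.76 GiB

111.76 GiB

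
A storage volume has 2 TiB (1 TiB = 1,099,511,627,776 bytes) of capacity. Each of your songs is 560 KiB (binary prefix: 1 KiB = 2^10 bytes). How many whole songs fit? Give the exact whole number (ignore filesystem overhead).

3,834,792

Capacity: 2 TiB = 2,199,023,255,552 bytes
Per item: 560 KiB = 573,440 bytes
⌊2,199,023,255,552 / 573,440⌋ = 3,834,792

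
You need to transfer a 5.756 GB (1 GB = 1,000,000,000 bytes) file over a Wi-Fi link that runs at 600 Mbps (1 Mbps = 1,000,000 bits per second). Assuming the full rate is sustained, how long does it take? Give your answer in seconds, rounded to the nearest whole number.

77 seconds

5.756 GB = 5,756,000,000 bytes = 46,048,000,000 bits
600 Mbps = 600,000,000 bits/s
time = 46,048,000,000 / 600,000,000 = 77 s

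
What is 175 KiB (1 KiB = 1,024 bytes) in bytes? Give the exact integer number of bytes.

179,200 bytes

175 × 1,024 = 179,200 bytes  (1 KiB = 2^10 bytes)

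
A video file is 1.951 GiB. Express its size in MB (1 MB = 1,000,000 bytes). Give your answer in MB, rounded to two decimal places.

1.951 GiB = 1.951 × 2^30 bytes = 2,094,870,298.624 bytes
1 MB = 1,000,000 bytes
2,094,870,298.624 / 1,000,000 = 2,094.87 MB

2,094.87 MB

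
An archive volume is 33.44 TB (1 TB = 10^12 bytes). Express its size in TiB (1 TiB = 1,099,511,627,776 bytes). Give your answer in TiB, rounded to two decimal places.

33.44 TB = 33.44 × 10^12 bytes = 33,440,000,000,000 bytes
1 TiB = 1,099,511,627,776 bytes
33,440,000,000,000 / 1,099,511,627,776 = 30.41 TiB

30.41 TiB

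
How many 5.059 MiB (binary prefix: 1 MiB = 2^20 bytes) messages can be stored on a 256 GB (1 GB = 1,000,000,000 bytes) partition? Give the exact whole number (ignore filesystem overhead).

48,258

Capacity: 256 GB = 256,000,000,000 bytes
Per item: 5.059 MiB = 5,304,745.984 bytes
⌊256,000,000,000 / 5,304,745.984⌋ = 48,258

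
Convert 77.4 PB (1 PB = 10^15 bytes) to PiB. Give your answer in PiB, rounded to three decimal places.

68.745 PiB

77.4 PB = 77.4 × 10^15 bytes = 77,400,000,000,000,000 bytes
1 PiB = 1,125,899,906,842,624 bytes
77,400,000,000,000,000 / 1,125,899,906,842,624 = 68.745 PiB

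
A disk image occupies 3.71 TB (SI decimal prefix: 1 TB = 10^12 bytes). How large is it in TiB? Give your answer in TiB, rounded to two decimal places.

3.71 TB = 3.71 × 10^12 bytes = 3,710,000,000,000 bytes
1 TiB = 2^40 bytes = 1,099,511,627,776 bytes
3,710,000,000,000 / 1,099,511,627,776 = 3.37 TiB

3.37 TiB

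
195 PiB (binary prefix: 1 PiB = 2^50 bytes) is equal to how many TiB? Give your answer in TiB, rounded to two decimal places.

199,680.00 TiB

195 PiB = 195 × 2^50 bytes = 219,550,481,834,311,680 bytes
1 TiB = 2^40 bytes = 1,099,511,627,776 bytes
219,550,481,834,311,680 / 1,099,511,627,776 = 199,680.00 TiB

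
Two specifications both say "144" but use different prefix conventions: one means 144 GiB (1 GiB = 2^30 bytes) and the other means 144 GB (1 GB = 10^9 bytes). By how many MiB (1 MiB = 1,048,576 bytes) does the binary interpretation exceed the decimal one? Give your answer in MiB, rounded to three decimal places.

144 GiB = 144 × 1,073,741,824 = 154,618,822,656 bytes
144 GB = 144 × 1,000,000,000 = 144,000,000,000 bytes
difference = 10,618,822,656 bytes
10,618,822,656 / 1,048,576 = 10,126.898 MiB

10,126.898 MiB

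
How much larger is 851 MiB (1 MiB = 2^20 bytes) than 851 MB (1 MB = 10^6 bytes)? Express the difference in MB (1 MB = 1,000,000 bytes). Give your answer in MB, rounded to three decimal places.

851 MiB = 851 × 1,048,576 = 892,338,176 bytes
851 MB = 851 × 1,000,000 = 851,000,000 bytes
difference = 41,338,176 bytes
41,338,176 / 1,000,000 = 41.338 MB

41.338 MB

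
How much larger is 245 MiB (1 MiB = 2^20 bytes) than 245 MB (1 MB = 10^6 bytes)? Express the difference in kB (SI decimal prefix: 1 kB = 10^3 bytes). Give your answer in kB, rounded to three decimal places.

11,901.120 kB

245 MiB = 245 × 1,048,576 = 256,901,120 bytes
245 MB = 245 × 1,000,000 = 245,000,000 bytes
difference = 11,901,120 bytes
11,901,120 / 1,000 = 11,901.120 kB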